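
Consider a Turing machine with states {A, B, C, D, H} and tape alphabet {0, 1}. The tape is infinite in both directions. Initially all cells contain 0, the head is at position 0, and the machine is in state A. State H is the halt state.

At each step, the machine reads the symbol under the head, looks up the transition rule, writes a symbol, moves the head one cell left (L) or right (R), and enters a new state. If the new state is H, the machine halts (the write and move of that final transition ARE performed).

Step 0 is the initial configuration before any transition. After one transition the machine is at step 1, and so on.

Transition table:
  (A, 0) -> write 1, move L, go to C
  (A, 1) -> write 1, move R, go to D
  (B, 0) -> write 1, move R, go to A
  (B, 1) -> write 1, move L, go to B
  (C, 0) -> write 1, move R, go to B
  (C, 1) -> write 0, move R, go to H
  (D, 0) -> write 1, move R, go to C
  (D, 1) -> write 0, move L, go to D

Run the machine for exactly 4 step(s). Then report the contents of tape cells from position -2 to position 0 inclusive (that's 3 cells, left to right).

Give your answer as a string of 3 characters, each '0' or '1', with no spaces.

Step 1: in state A at pos 0, read 0 -> (A,0)->write 1,move L,goto C. Now: state=C, head=-1, tape[-2..1]=0010 (head:  ^)
Step 2: in state C at pos -1, read 0 -> (C,0)->write 1,move R,goto B. Now: state=B, head=0, tape[-2..1]=0110 (head:   ^)
Step 3: in state B at pos 0, read 1 -> (B,1)->write 1,move L,goto B. Now: state=B, head=-1, tape[-2..1]=0110 (head:  ^)
Step 4: in state B at pos -1, read 1 -> (B,1)->write 1,move L,goto B. Now: state=B, head=-2, tape[-3..1]=00110 (head:  ^)

Answer: 011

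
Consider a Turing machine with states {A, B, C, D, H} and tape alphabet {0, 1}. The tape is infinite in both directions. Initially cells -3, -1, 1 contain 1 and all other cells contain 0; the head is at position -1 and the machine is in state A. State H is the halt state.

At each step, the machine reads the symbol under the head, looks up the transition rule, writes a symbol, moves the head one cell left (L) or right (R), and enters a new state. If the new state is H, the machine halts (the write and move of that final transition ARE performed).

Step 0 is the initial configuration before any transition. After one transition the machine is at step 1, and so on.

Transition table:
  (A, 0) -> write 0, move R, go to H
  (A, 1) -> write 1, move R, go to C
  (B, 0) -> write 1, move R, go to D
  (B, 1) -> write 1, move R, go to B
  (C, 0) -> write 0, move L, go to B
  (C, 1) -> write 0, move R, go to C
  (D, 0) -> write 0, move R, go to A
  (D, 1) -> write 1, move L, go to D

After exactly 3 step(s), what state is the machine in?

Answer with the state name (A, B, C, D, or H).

Step 1: in state A at pos -1, read 1 -> (A,1)->write 1,move R,goto C. Now: state=C, head=0, tape[-4..2]=0101010 (head:     ^)
Step 2: in state C at pos 0, read 0 -> (C,0)->write 0,move L,goto B. Now: state=B, head=-1, tape[-4..2]=0101010 (head:    ^)
Step 3: in state B at pos -1, read 1 -> (B,1)->write 1,move R,goto B. Now: state=B, head=0, tape[-4..2]=0101010 (head:     ^)

Answer: B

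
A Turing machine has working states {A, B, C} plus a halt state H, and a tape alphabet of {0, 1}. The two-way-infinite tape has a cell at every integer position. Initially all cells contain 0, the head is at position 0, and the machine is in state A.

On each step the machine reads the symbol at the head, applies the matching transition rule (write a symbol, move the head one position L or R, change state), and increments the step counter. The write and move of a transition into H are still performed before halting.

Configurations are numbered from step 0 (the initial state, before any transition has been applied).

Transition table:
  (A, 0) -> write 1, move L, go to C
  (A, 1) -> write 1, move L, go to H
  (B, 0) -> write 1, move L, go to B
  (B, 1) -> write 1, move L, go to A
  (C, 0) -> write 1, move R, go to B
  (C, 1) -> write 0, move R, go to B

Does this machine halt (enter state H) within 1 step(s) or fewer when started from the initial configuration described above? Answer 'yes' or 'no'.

Answer: no

Derivation:
Step 1: in state A at pos 0, read 0 -> (A,0)->write 1,move L,goto C. Now: state=C, head=-1, tape[-2..1]=0010 (head:  ^)
After 1 step(s): state = C (not H) -> not halted within 1 -> no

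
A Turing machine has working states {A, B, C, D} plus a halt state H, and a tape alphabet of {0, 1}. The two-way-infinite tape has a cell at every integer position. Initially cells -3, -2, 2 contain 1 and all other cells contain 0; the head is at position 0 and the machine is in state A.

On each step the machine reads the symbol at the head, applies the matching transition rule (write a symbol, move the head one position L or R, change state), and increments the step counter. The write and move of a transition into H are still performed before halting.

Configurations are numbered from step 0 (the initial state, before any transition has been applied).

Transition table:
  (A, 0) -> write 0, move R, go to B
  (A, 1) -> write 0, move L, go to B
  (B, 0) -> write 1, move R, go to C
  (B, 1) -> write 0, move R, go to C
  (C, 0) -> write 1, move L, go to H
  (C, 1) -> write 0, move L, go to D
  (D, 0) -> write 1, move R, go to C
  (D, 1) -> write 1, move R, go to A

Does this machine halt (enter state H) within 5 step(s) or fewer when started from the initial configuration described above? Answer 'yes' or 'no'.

Answer: no

Derivation:
Step 1: in state A at pos 0, read 0 -> (A,0)->write 0,move R,goto B. Now: state=B, head=1, tape[-4..3]=01100010 (head:      ^)
Step 2: in state B at pos 1, read 0 -> (B,0)->write 1,move R,goto C. Now: state=C, head=2, tape[-4..3]=01100110 (head:       ^)
Step 3: in state C at pos 2, read 1 -> (C,1)->write 0,move L,goto D. Now: state=D, head=1, tape[-4..3]=01100100 (head:      ^)
Step 4: in state D at pos 1, read 1 -> (D,1)->write 1,move R,goto A. Now: state=A, head=2, tape[-4..3]=01100100 (head:       ^)
Step 5: in state A at pos 2, read 0 -> (A,0)->write 0,move R,goto B. Now: state=B, head=3, tape[-4..4]=011001000 (head:        ^)
After 5 step(s): state = B (not H) -> not halted within 5 -> no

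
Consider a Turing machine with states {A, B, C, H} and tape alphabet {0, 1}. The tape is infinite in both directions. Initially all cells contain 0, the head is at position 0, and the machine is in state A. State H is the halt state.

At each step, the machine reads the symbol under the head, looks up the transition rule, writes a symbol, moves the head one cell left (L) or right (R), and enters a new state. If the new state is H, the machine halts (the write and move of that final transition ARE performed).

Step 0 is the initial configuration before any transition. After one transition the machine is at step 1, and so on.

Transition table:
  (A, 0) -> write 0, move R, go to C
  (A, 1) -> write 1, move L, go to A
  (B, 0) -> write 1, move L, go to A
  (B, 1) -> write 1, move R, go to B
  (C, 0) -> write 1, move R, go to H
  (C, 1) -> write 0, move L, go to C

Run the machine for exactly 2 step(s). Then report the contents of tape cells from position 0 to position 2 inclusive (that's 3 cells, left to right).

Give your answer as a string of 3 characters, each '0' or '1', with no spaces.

Answer: 010

Derivation:
Step 1: in state A at pos 0, read 0 -> (A,0)->write 0,move R,goto C. Now: state=C, head=1, tape[-1..2]=0000 (head:   ^)
Step 2: in state C at pos 1, read 0 -> (C,0)->write 1,move R,goto H. Now: state=H, head=2, tape[-1..3]=00100 (head:    ^)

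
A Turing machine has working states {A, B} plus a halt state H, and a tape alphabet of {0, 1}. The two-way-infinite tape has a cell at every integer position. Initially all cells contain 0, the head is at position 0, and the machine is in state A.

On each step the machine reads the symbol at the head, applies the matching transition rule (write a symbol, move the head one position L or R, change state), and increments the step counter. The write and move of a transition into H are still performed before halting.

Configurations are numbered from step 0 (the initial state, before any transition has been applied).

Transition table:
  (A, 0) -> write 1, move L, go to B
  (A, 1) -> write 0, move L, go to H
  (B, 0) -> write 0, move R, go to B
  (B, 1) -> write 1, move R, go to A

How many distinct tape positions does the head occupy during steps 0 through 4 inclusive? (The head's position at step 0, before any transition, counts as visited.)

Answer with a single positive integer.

Answer: 3

Derivation:
Step 1: in state A at pos 0, read 0 -> (A,0)->write 1,move L,goto B. Now: state=B, head=-1, tape[-2..1]=0010 (head:  ^)
Step 2: in state B at pos -1, read 0 -> (B,0)->write 0,move R,goto B. Now: state=B, head=0, tape[-2..1]=0010 (head:   ^)
Step 3: in state B at pos 0, read 1 -> (B,1)->write 1,move R,goto A. Now: state=A, head=1, tape[-2..2]=00100 (head:    ^)
Step 4: in state A at pos 1, read 0 -> (A,0)->write 1,move L,goto B. Now: state=B, head=0, tape[-2..2]=00110 (head:   ^)
Head positions at steps 0..4: starting at 0, distinct positions visited = {-1, 0, 1} -> 3 position(s)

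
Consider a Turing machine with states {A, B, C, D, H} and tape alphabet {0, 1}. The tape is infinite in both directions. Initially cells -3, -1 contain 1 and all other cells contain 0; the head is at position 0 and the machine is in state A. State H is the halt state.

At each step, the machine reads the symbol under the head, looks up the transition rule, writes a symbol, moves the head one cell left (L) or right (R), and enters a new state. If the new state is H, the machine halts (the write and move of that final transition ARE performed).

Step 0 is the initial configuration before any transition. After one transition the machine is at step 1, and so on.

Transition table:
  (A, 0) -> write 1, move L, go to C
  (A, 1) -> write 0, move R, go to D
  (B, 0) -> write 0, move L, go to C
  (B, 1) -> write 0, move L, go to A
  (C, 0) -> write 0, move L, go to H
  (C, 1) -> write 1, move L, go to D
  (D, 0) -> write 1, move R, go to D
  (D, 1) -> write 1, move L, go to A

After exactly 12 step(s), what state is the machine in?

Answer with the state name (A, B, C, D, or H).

Step 1: in state A at pos 0, read 0 -> (A,0)->write 1,move L,goto C. Now: state=C, head=-1, tape[-4..1]=010110 (head:    ^)
Step 2: in state C at pos -1, read 1 -> (C,1)->write 1,move L,goto D. Now: state=D, head=-2, tape[-4..1]=010110 (head:   ^)
Step 3: in state D at pos -2, read 0 -> (D,0)->write 1,move R,goto D. Now: state=D, head=-1, tape[-4..1]=011110 (head:    ^)
Step 4: in state D at pos -1, read 1 -> (D,1)->write 1,move L,goto A. Now: state=A, head=-2, tape[-4..1]=011110 (head:   ^)
Step 5: in state A at pos -2, read 1 -> (A,1)->write 0,move R,goto D. Now: state=D, head=-1, tape[-4..1]=010110 (head:    ^)
Step 6: in state D at pos -1, read 1 -> (D,1)->write 1,move L,goto A. Now: state=A, head=-2, tape[-4..1]=010110 (head:   ^)
Step 7: in state A at pos -2, read 0 -> (A,0)->write 1,move L,goto C. Now: state=C, head=-3, tape[-4..1]=011110 (head:  ^)
Step 8: in state C at pos -3, read 1 -> (C,1)->write 1,move L,goto D. Now: state=D, head=-4, tape[-5..1]=0011110 (head:  ^)
Step 9: in state D at pos -4, read 0 -> (D,0)->write 1,move R,goto D. Now: state=D, head=-3, tape[-5..1]=0111110 (head:   ^)
Step 10: in state D at pos -3, read 1 -> (D,1)->write 1,move L,goto A. Now: state=A, head=-4, tape[-5..1]=0111110 (head:  ^)
Step 11: in state A at pos -4, read 1 -> (A,1)->write 0,move R,goto D. Now: state=D, head=-3, tape[-5..1]=0011110 (head:   ^)
Step 12: in state D at pos -3, read 1 -> (D,1)->write 1,move L,goto A. Now: state=A, head=-4, tape[-5..1]=0011110 (head:  ^)

Answer: A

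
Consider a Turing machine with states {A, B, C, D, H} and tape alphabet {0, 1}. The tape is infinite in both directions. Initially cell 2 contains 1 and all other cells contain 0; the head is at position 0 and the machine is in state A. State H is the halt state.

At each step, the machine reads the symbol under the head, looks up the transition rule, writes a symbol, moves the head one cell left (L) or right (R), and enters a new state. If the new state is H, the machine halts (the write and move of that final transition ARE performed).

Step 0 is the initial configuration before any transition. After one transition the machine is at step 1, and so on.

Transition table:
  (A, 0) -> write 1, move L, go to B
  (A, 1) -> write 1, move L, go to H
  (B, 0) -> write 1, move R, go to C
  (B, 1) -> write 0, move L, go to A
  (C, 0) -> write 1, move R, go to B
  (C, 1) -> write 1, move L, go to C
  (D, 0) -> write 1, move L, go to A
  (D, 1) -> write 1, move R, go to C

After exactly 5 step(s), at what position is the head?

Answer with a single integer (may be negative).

Step 1: in state A at pos 0, read 0 -> (A,0)->write 1,move L,goto B. Now: state=B, head=-1, tape[-2..3]=001010 (head:  ^)
Step 2: in state B at pos -1, read 0 -> (B,0)->write 1,move R,goto C. Now: state=C, head=0, tape[-2..3]=011010 (head:   ^)
Step 3: in state C at pos 0, read 1 -> (C,1)->write 1,move L,goto C. Now: state=C, head=-1, tape[-2..3]=011010 (head:  ^)
Step 4: in state C at pos -1, read 1 -> (C,1)->write 1,move L,goto C. Now: state=C, head=-2, tape[-3..3]=0011010 (head:  ^)
Step 5: in state C at pos -2, read 0 -> (C,0)->write 1,move R,goto B. Now: state=B, head=-1, tape[-3..3]=0111010 (head:   ^)

Answer: -1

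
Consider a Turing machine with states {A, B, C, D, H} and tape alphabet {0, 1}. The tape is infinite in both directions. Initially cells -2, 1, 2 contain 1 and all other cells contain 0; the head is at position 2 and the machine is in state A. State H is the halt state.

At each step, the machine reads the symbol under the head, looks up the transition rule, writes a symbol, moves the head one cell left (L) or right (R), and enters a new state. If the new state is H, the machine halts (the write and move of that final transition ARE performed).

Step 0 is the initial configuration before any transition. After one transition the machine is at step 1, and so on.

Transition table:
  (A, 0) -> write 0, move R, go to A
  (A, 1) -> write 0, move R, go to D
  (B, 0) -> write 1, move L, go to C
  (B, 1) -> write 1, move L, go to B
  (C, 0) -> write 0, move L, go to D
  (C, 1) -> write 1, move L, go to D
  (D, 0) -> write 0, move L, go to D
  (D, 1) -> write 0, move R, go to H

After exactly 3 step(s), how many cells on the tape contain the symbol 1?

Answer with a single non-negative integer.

Step 1: in state A at pos 2, read 1 -> (A,1)->write 0,move R,goto D. Now: state=D, head=3, tape[-3..4]=01001000 (head:       ^)
Step 2: in state D at pos 3, read 0 -> (D,0)->write 0,move L,goto D. Now: state=D, head=2, tape[-3..4]=01001000 (head:      ^)
Step 3: in state D at pos 2, read 0 -> (D,0)->write 0,move L,goto D. Now: state=D, head=1, tape[-3..4]=01001000 (head:     ^)
Cells containing 1 after step 3: {-2, 1} -> 2 cell(s)

Answer: 2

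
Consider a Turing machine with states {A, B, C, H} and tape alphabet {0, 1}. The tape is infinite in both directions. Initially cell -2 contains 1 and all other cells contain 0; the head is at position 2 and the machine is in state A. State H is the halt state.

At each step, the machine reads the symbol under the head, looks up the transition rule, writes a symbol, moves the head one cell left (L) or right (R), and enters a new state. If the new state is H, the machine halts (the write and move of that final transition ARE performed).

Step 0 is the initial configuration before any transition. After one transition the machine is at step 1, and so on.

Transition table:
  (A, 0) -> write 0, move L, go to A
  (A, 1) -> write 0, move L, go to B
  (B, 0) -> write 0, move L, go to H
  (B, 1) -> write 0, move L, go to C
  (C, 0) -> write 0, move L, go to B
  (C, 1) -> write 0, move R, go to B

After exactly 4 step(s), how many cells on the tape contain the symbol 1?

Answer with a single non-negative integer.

Answer: 1

Derivation:
Step 1: in state A at pos 2, read 0 -> (A,0)->write 0,move L,goto A. Now: state=A, head=1, tape[-3..3]=0100000 (head:     ^)
Step 2: in state A at pos 1, read 0 -> (A,0)->write 0,move L,goto A. Now: state=A, head=0, tape[-3..3]=0100000 (head:    ^)
Step 3: in state A at pos 0, read 0 -> (A,0)->write 0,move L,goto A. Now: state=A, head=-1, tape[-3..3]=0100000 (head:   ^)
Step 4: in state A at pos -1, read 0 -> (A,0)->write 0,move L,goto A. Now: state=A, head=-2, tape[-3..3]=0100000 (head:  ^)
Cells containing 1 after step 4: {-2} -> 1 cell(s)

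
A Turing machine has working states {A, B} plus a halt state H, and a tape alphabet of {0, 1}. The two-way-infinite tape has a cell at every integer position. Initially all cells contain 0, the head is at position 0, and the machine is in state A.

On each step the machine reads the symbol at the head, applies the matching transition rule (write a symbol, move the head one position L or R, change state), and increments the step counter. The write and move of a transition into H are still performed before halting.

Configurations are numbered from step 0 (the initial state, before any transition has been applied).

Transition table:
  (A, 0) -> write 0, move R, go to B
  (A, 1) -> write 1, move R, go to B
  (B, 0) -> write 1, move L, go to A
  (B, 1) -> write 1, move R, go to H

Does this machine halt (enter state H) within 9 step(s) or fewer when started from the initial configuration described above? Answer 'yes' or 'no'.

Step 1: in state A at pos 0, read 0 -> (A,0)->write 0,move R,goto B. Now: state=B, head=1, tape[-1..2]=0000 (head:   ^)
Step 2: in state B at pos 1, read 0 -> (B,0)->write 1,move L,goto A. Now: state=A, head=0, tape[-1..2]=0010 (head:  ^)
Step 3: in state A at pos 0, read 0 -> (A,0)->write 0,move R,goto B. Now: state=B, head=1, tape[-1..2]=0010 (head:   ^)
Step 4: in state B at pos 1, read 1 -> (B,1)->write 1,move R,goto H. Now: state=H, head=2, tape[-1..3]=00100 (head:    ^)
State H reached at step 4; 4 <= 9 -> yes

Answer: yes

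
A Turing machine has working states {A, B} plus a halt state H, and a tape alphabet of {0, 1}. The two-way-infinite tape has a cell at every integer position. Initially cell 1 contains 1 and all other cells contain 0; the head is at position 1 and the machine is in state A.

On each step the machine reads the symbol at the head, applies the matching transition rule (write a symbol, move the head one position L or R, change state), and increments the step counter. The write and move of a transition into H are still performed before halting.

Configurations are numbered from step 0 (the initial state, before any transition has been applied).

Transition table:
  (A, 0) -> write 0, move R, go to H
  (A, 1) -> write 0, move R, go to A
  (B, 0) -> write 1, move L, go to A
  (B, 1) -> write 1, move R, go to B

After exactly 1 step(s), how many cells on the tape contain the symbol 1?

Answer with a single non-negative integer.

Step 1: in state A at pos 1, read 1 -> (A,1)->write 0,move R,goto A. Now: state=A, head=2, tape[0..3]=0000 (head:   ^)
No cell contains 1 after step 1 -> 0 cell(s)

Answer: 0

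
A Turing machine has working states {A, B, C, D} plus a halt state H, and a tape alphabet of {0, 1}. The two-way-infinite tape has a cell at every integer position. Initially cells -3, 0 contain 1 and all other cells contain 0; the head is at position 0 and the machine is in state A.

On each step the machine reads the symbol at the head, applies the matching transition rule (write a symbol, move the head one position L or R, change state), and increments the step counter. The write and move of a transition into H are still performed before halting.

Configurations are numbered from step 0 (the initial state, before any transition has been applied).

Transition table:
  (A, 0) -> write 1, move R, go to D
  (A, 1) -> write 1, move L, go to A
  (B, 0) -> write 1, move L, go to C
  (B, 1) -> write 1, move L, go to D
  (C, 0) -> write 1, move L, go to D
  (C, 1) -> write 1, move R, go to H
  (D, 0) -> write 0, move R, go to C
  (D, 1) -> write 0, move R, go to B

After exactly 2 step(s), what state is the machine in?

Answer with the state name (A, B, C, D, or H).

Step 1: in state A at pos 0, read 1 -> (A,1)->write 1,move L,goto A. Now: state=A, head=-1, tape[-4..1]=010010 (head:    ^)
Step 2: in state A at pos -1, read 0 -> (A,0)->write 1,move R,goto D. Now: state=D, head=0, tape[-4..1]=010110 (head:     ^)

Answer: D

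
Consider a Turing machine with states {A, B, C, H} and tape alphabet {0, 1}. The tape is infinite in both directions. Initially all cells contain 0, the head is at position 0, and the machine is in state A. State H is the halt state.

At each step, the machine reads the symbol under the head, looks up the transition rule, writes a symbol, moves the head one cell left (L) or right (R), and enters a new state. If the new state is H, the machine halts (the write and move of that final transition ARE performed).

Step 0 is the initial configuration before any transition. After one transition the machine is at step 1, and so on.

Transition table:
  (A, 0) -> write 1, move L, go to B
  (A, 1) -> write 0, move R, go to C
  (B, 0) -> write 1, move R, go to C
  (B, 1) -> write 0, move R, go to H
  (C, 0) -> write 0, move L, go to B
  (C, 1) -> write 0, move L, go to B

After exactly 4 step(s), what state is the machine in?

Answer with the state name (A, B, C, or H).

Answer: H

Derivation:
Step 1: in state A at pos 0, read 0 -> (A,0)->write 1,move L,goto B. Now: state=B, head=-1, tape[-2..1]=0010 (head:  ^)
Step 2: in state B at pos -1, read 0 -> (B,0)->write 1,move R,goto C. Now: state=C, head=0, tape[-2..1]=0110 (head:   ^)
Step 3: in state C at pos 0, read 1 -> (C,1)->write 0,move L,goto B. Now: state=B, head=-1, tape[-2..1]=0100 (head:  ^)
Step 4: in state B at pos -1, read 1 -> (B,1)->write 0,move R,goto H. Now: state=H, head=0, tape[-2..1]=0000 (head:   ^)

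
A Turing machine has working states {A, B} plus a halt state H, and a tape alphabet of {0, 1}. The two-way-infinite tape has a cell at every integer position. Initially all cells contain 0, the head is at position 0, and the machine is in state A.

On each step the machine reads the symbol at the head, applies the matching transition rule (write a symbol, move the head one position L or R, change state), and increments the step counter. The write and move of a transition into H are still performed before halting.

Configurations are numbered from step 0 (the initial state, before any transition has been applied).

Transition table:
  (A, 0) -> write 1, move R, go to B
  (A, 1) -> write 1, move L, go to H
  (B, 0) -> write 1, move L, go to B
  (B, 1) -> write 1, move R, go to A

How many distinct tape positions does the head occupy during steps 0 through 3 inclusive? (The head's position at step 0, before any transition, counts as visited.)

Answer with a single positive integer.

Answer: 2

Derivation:
Step 1: in state A at pos 0, read 0 -> (A,0)->write 1,move R,goto B. Now: state=B, head=1, tape[-1..2]=0100 (head:   ^)
Step 2: in state B at pos 1, read 0 -> (B,0)->write 1,move L,goto B. Now: state=B, head=0, tape[-1..2]=0110 (head:  ^)
Step 3: in state B at pos 0, read 1 -> (B,1)->write 1,move R,goto A. Now: state=A, head=1, tape[-1..2]=0110 (head:   ^)
Head positions at steps 0..3: starting at 0, distinct positions visited = {0, 1} -> 2 position(s)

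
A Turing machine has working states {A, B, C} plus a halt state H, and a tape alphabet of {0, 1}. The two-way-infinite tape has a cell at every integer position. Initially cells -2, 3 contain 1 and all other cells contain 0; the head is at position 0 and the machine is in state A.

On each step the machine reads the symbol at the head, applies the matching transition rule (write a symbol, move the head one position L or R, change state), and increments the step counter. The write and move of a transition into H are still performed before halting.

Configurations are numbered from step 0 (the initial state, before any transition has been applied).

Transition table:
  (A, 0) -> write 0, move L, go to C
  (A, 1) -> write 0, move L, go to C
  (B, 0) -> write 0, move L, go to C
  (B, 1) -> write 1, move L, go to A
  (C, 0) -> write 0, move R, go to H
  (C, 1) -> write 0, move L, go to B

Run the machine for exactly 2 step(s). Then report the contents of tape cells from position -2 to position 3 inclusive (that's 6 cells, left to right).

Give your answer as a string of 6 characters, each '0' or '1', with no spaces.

Answer: 100001

Derivation:
Step 1: in state A at pos 0, read 0 -> (A,0)->write 0,move L,goto C. Now: state=C, head=-1, tape[-3..4]=01000010 (head:   ^)
Step 2: in state C at pos -1, read 0 -> (C,0)->write 0,move R,goto H. Now: state=H, head=0, tape[-3..4]=01000010 (head:    ^)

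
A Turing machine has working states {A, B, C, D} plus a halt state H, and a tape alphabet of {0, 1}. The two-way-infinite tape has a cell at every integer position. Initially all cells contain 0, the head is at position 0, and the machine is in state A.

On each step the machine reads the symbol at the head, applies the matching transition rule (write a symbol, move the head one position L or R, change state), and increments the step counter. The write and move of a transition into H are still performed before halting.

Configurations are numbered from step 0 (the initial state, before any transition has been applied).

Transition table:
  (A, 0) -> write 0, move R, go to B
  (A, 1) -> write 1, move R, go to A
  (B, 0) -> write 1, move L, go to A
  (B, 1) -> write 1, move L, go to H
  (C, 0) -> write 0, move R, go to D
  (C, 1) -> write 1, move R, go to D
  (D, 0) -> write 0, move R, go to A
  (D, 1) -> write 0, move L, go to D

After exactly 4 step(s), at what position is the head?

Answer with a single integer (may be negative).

Answer: 0

Derivation:
Step 1: in state A at pos 0, read 0 -> (A,0)->write 0,move R,goto B. Now: state=B, head=1, tape[-1..2]=0000 (head:   ^)
Step 2: in state B at pos 1, read 0 -> (B,0)->write 1,move L,goto A. Now: state=A, head=0, tape[-1..2]=0010 (head:  ^)
Step 3: in state A at pos 0, read 0 -> (A,0)->write 0,move R,goto B. Now: state=B, head=1, tape[-1..2]=0010 (head:   ^)
Step 4: in state B at pos 1, read 1 -> (B,1)->write 1,move L,goto H. Now: state=H, head=0, tape[-1..2]=0010 (head:  ^)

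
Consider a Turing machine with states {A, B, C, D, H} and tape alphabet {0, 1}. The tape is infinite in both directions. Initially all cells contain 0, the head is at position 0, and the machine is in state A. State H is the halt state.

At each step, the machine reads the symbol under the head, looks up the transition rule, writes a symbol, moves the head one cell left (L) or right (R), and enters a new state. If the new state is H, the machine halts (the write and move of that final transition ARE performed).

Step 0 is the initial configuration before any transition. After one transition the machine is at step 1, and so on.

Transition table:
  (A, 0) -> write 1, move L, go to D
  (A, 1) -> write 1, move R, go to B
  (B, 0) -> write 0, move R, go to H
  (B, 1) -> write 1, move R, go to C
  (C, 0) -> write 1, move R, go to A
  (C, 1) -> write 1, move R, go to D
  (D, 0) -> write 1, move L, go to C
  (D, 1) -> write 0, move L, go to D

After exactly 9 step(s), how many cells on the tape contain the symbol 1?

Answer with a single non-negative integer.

Step 1: in state A at pos 0, read 0 -> (A,0)->write 1,move L,goto D. Now: state=D, head=-1, tape[-2..1]=0010 (head:  ^)
Step 2: in state D at pos -1, read 0 -> (D,0)->write 1,move L,goto C. Now: state=C, head=-2, tape[-3..1]=00110 (head:  ^)
Step 3: in state C at pos -2, read 0 -> (C,0)->write 1,move R,goto A. Now: state=A, head=-1, tape[-3..1]=01110 (head:   ^)
Step 4: in state A at pos -1, read 1 -> (A,1)->write 1,move R,goto B. Now: state=B, head=0, tape[-3..1]=01110 (head:    ^)
Step 5: in state B at pos 0, read 1 -> (B,1)->write 1,move R,goto C. Now: state=C, head=1, tape[-3..2]=011100 (head:     ^)
Step 6: in state C at pos 1, read 0 -> (C,0)->write 1,move R,goto A. Now: state=A, head=2, tape[-3..3]=0111100 (head:      ^)
Step 7: in state A at pos 2, read 0 -> (A,0)->write 1,move L,goto D. Now: state=D, head=1, tape[-3..3]=0111110 (head:     ^)
Step 8: in state D at pos 1, read 1 -> (D,1)->write 0,move L,goto D. Now: state=D, head=0, tape[-3..3]=0111010 (head:    ^)
Step 9: in state D at pos 0, read 1 -> (D,1)->write 0,move L,goto D. Now: state=D, head=-1, tape[-3..3]=0110010 (head:   ^)
Cells containing 1 after step 9: {-2, -1, 2} -> 3 cell(s)

Answer: 3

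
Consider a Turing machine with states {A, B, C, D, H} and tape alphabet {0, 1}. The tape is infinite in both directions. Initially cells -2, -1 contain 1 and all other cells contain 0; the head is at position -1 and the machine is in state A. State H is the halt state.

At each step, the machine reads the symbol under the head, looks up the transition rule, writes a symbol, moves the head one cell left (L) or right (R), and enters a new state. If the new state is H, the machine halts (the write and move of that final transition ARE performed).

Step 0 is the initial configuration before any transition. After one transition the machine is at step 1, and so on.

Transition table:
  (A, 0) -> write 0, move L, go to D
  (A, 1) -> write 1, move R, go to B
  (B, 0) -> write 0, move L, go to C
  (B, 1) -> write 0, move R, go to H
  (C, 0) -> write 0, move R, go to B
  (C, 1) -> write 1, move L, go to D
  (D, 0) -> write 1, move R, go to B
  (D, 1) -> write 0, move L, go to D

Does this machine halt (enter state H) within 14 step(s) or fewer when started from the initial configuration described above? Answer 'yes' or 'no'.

Answer: yes

Derivation:
Step 1: in state A at pos -1, read 1 -> (A,1)->write 1,move R,goto B. Now: state=B, head=0, tape[-3..1]=01100 (head:    ^)
Step 2: in state B at pos 0, read 0 -> (B,0)->write 0,move L,goto C. Now: state=C, head=-1, tape[-3..1]=01100 (head:   ^)
Step 3: in state C at pos -1, read 1 -> (C,1)->write 1,move L,goto D. Now: state=D, head=-2, tape[-3..1]=01100 (head:  ^)
Step 4: in state D at pos -2, read 1 -> (D,1)->write 0,move L,goto D. Now: state=D, head=-3, tape[-4..1]=000100 (head:  ^)
Step 5: in state D at pos -3, read 0 -> (D,0)->write 1,move R,goto B. Now: state=B, head=-2, tape[-4..1]=010100 (head:   ^)
Step 6: in state B at pos -2, read 0 -> (B,0)->write 0,move L,goto C. Now: state=C, head=-3, tape[-4..1]=010100 (head:  ^)
Step 7: in state C at pos -3, read 1 -> (C,1)->write 1,move L,goto D. Now: state=D, head=-4, tape[-5..1]=0010100 (head:  ^)
Step 8: in state D at pos -4, read 0 -> (D,0)->write 1,move R,goto B. Now: state=B, head=-3, tape[-5..1]=0110100 (head:   ^)
Step 9: in state B at pos -3, read 1 -> (B,1)->write 0,move R,goto H. Now: state=H, head=-2, tape[-5..1]=0100100 (head:    ^)
State H reached at step 9; 9 <= 14 -> yes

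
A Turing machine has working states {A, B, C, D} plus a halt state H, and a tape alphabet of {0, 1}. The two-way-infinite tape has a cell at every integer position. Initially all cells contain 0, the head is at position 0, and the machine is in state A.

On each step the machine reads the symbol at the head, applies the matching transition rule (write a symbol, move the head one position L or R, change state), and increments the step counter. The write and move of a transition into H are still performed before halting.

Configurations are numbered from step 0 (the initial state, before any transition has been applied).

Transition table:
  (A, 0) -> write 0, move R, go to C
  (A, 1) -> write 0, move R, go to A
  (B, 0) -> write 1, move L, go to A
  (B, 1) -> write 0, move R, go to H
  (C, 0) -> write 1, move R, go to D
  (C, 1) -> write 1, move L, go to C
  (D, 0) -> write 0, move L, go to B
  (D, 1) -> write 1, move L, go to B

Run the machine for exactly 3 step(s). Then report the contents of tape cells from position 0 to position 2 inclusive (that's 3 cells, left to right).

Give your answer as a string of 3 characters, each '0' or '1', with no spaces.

Answer: 010

Derivation:
Step 1: in state A at pos 0, read 0 -> (A,0)->write 0,move R,goto C. Now: state=C, head=1, tape[-1..2]=0000 (head:   ^)
Step 2: in state C at pos 1, read 0 -> (C,0)->write 1,move R,goto D. Now: state=D, head=2, tape[-1..3]=00100 (head:    ^)
Step 3: in state D at pos 2, read 0 -> (D,0)->write 0,move L,goto B. Now: state=B, head=1, tape[-1..3]=00100 (head:   ^)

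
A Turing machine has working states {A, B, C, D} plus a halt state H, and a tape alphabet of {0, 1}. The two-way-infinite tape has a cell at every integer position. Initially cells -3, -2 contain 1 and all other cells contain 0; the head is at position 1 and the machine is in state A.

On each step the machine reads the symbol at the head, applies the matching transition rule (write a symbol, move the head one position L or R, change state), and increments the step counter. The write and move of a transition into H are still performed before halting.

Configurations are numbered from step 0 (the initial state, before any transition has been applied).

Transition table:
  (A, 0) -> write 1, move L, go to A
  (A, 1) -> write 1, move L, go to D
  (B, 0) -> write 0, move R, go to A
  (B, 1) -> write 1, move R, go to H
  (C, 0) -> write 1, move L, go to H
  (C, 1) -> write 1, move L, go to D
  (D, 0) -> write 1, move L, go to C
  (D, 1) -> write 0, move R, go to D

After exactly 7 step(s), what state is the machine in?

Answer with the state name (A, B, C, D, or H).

Answer: D

Derivation:
Step 1: in state A at pos 1, read 0 -> (A,0)->write 1,move L,goto A. Now: state=A, head=0, tape[-4..2]=0110010 (head:     ^)
Step 2: in state A at pos 0, read 0 -> (A,0)->write 1,move L,goto A. Now: state=A, head=-1, tape[-4..2]=0110110 (head:    ^)
Step 3: in state A at pos -1, read 0 -> (A,0)->write 1,move L,goto A. Now: state=A, head=-2, tape[-4..2]=0111110 (head:   ^)
Step 4: in state A at pos -2, read 1 -> (A,1)->write 1,move L,goto D. Now: state=D, head=-3, tape[-4..2]=0111110 (head:  ^)
Step 5: in state D at pos -3, read 1 -> (D,1)->write 0,move R,goto D. Now: state=D, head=-2, tape[-4..2]=0011110 (head:   ^)
Step 6: in state D at pos -2, read 1 -> (D,1)->write 0,move R,goto D. Now: state=D, head=-1, tape[-4..2]=0001110 (head:    ^)
Step 7: in state D at pos -1, read 1 -> (D,1)->write 0,move R,goto D. Now: state=D, head=0, tape[-4..2]=0000110 (head:     ^)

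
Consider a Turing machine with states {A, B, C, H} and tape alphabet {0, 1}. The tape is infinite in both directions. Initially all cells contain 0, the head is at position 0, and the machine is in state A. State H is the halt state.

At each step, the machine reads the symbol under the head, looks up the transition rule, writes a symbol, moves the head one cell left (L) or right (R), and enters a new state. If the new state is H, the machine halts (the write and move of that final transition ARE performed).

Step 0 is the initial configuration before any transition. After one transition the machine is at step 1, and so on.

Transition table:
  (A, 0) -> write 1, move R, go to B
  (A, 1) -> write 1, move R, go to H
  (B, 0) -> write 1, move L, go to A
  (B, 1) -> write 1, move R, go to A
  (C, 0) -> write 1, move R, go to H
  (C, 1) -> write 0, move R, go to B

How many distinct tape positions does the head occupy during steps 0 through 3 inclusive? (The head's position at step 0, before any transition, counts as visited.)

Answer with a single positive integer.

Answer: 2

Derivation:
Step 1: in state A at pos 0, read 0 -> (A,0)->write 1,move R,goto B. Now: state=B, head=1, tape[-1..2]=0100 (head:   ^)
Step 2: in state B at pos 1, read 0 -> (B,0)->write 1,move L,goto A. Now: state=A, head=0, tape[-1..2]=0110 (head:  ^)
Step 3: in state A at pos 0, read 1 -> (A,1)->write 1,move R,goto H. Now: state=H, head=1, tape[-1..2]=0110 (head:   ^)
Head positions at steps 0..3: starting at 0, distinct positions visited = {0, 1} -> 2 position(s)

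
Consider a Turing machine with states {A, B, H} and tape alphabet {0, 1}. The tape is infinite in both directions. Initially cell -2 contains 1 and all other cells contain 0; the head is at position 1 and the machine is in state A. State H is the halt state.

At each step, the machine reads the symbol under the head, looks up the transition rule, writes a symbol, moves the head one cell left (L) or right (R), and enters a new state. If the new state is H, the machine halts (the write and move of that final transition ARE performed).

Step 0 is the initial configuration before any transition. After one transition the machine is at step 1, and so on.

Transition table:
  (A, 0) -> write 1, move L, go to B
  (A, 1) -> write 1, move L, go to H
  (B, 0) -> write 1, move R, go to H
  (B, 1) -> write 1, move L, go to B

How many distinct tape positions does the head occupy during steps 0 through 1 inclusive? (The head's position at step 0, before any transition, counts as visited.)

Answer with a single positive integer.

Step 1: in state A at pos 1, read 0 -> (A,0)->write 1,move L,goto B. Now: state=B, head=0, tape[-3..2]=010010 (head:    ^)
Head positions at steps 0..1: starting at 1, distinct positions visited = {0, 1} -> 2 position(s)

Answer: 2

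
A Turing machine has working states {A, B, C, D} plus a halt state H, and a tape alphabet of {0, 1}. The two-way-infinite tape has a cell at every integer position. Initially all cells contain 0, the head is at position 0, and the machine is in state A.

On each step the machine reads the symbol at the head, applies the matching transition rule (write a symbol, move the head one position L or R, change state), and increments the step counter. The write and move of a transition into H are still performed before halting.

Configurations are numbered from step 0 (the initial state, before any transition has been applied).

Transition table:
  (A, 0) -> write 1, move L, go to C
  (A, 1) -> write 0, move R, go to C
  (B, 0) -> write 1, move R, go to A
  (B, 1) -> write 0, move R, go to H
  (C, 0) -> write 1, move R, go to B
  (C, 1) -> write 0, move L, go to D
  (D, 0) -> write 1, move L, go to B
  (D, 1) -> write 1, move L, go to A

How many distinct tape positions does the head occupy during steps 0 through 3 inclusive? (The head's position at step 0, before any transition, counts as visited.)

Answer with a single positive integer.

Step 1: in state A at pos 0, read 0 -> (A,0)->write 1,move L,goto C. Now: state=C, head=-1, tape[-2..1]=0010 (head:  ^)
Step 2: in state C at pos -1, read 0 -> (C,0)->write 1,move R,goto B. Now: state=B, head=0, tape[-2..1]=0110 (head:   ^)
Step 3: in state B at pos 0, read 1 -> (B,1)->write 0,move R,goto H. Now: state=H, head=1, tape[-2..2]=01000 (head:    ^)
Head positions at steps 0..3: starting at 0, distinct positions visited = {-1, 0, 1} -> 3 position(s)

Answer: 3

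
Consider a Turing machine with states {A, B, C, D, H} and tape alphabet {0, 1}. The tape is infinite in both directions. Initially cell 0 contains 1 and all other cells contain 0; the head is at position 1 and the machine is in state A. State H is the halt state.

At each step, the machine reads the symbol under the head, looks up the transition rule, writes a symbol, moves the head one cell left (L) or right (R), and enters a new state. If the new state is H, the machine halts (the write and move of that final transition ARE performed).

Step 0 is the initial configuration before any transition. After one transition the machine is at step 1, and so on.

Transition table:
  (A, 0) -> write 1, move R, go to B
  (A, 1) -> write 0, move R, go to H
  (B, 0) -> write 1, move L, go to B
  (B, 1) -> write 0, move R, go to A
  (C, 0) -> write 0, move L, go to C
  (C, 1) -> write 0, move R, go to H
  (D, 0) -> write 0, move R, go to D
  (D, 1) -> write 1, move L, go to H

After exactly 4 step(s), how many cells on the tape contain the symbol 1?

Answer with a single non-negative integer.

Answer: 1

Derivation:
Step 1: in state A at pos 1, read 0 -> (A,0)->write 1,move R,goto B. Now: state=B, head=2, tape[-1..3]=01100 (head:    ^)
Step 2: in state B at pos 2, read 0 -> (B,0)->write 1,move L,goto B. Now: state=B, head=1, tape[-1..3]=01110 (head:   ^)
Step 3: in state B at pos 1, read 1 -> (B,1)->write 0,move R,goto A. Now: state=A, head=2, tape[-1..3]=01010 (head:    ^)
Step 4: in state A at pos 2, read 1 -> (A,1)->write 0,move R,goto H. Now: state=H, head=3, tape[-1..4]=010000 (head:     ^)
Cells containing 1 after step 4: {0} -> 1 cell(s)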